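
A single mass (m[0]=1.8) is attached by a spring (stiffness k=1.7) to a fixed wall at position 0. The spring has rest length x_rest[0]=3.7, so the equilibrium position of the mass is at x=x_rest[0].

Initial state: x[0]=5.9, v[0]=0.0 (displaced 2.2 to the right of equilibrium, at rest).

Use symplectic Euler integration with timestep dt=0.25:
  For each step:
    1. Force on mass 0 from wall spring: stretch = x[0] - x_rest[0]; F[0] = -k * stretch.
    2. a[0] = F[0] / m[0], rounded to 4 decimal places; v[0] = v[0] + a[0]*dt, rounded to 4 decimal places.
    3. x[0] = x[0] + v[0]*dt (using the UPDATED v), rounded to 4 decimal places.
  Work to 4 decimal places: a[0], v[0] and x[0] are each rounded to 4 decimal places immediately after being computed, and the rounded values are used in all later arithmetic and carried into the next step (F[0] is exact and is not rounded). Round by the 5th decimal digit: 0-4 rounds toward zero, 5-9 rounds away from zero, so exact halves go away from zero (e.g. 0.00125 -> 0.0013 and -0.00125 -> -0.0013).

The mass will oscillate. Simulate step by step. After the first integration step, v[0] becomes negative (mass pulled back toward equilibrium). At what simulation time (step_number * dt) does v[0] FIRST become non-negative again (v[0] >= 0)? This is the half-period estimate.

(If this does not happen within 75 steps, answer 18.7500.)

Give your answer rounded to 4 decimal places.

Answer: 3.2500

Derivation:
Step 0: x=[5.9000] v=[0.0000]
Step 1: x=[5.7701] v=[-0.5195]
Step 2: x=[5.5180] v=[-1.0083]
Step 3: x=[5.1586] v=[-1.4376]
Step 4: x=[4.7131] v=[-1.7820]
Step 5: x=[4.2078] v=[-2.0212]
Step 6: x=[3.6725] v=[-2.1411]
Step 7: x=[3.1389] v=[-2.1346]
Step 8: x=[2.6384] v=[-2.0021]
Step 9: x=[2.2005] v=[-1.7515]
Step 10: x=[1.8511] v=[-1.3975]
Step 11: x=[1.6109] v=[-0.9610]
Step 12: x=[1.4940] v=[-0.4678]
Step 13: x=[1.5073] v=[0.0531]
First v>=0 after going negative at step 13, time=3.2500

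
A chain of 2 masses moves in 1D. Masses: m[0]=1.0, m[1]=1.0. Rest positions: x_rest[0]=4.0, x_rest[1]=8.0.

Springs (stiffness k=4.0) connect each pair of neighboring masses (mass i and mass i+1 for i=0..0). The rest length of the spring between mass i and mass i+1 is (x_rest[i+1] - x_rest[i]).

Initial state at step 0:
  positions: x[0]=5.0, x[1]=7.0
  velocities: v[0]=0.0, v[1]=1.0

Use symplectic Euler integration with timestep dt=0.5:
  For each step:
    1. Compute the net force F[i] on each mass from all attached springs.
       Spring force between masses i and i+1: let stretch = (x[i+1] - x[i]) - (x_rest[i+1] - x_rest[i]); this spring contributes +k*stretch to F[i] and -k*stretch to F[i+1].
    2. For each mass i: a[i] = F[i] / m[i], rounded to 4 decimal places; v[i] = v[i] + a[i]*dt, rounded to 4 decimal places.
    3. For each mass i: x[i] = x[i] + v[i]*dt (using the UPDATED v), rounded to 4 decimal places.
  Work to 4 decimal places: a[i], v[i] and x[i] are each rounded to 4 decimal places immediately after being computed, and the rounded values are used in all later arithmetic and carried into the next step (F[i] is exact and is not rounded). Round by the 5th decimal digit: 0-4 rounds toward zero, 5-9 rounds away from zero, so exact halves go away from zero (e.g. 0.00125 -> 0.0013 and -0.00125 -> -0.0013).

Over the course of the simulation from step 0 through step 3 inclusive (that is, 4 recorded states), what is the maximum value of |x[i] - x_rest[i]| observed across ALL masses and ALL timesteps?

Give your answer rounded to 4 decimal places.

Step 0: x=[5.0000 7.0000] v=[0.0000 1.0000]
Step 1: x=[3.0000 9.5000] v=[-4.0000 5.0000]
Step 2: x=[3.5000 9.5000] v=[1.0000 0.0000]
Step 3: x=[6.0000 7.5000] v=[5.0000 -4.0000]
Max displacement = 2.0000

Answer: 2.0000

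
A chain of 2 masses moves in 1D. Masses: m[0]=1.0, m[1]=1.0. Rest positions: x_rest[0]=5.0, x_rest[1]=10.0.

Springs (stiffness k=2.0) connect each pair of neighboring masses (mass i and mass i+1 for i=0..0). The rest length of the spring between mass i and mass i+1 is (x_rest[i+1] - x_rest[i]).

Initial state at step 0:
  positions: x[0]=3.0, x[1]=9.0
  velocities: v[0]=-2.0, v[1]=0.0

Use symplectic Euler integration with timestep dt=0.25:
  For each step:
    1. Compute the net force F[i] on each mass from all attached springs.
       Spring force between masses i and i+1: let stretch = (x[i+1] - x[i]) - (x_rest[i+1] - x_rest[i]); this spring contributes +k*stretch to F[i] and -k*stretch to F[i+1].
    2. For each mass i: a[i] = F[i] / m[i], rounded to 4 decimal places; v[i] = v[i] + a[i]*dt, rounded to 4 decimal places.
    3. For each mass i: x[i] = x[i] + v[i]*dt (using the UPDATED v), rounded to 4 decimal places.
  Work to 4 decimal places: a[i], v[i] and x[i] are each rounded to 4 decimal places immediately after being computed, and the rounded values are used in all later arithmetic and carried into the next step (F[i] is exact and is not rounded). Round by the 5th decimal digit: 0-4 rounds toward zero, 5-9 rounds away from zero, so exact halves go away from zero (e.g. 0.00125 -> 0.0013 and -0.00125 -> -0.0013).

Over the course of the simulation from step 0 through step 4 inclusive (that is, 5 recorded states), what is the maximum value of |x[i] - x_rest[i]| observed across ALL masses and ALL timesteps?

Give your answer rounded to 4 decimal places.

Answer: 2.6640

Derivation:
Step 0: x=[3.0000 9.0000] v=[-2.0000 0.0000]
Step 1: x=[2.6250 8.8750] v=[-1.5000 -0.5000]
Step 2: x=[2.4063 8.5938] v=[-0.8750 -1.1250]
Step 3: x=[2.3360 8.1641] v=[-0.2813 -1.7188]
Step 4: x=[2.3692 7.6309] v=[0.1328 -2.1329]
Max displacement = 2.6640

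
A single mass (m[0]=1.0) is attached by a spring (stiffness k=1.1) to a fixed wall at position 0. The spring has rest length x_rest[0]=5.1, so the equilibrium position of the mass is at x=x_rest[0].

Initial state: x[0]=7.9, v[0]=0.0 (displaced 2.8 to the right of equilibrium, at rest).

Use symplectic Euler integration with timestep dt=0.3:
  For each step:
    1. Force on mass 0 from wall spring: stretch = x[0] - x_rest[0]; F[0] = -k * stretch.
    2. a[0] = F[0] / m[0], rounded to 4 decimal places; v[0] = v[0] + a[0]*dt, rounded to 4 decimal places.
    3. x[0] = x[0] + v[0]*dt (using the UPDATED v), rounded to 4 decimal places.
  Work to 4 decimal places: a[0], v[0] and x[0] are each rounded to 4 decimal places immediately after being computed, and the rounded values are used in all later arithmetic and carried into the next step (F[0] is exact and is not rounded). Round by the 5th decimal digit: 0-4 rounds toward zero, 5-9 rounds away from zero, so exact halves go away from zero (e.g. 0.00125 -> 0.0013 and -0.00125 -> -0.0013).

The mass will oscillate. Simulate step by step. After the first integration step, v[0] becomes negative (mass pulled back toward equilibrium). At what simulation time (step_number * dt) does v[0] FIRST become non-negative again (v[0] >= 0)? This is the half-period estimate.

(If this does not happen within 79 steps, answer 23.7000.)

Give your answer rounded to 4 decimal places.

Step 0: x=[7.9000] v=[0.0000]
Step 1: x=[7.6228] v=[-0.9240]
Step 2: x=[7.0959] v=[-1.7565]
Step 3: x=[6.3713] v=[-2.4152]
Step 4: x=[5.5209] v=[-2.8347]
Step 5: x=[4.6288] v=[-2.9736]
Step 6: x=[3.7834] v=[-2.8181]
Step 7: x=[3.0683] v=[-2.3836]
Step 8: x=[2.5544] v=[-1.7131]
Step 9: x=[2.2925] v=[-0.8730]
Step 10: x=[2.3086] v=[0.0535]
First v>=0 after going negative at step 10, time=3.0000

Answer: 3.0000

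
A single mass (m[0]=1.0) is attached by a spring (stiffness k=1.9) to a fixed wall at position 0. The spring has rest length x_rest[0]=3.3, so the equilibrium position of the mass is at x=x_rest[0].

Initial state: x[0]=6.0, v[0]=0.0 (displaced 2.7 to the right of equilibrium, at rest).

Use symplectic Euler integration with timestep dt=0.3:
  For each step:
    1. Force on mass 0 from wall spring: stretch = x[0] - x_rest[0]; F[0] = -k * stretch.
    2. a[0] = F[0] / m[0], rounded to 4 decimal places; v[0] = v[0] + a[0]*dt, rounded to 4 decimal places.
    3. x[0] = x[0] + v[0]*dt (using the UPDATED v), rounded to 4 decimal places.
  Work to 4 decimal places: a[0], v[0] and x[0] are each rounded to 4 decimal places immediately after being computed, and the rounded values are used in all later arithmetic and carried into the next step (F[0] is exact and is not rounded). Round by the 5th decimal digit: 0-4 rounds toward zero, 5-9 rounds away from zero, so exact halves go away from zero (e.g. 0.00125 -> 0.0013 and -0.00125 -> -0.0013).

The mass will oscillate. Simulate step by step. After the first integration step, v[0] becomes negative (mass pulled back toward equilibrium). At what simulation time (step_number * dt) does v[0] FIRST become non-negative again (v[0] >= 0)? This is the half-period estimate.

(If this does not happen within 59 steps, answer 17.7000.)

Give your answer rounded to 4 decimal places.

Answer: 2.4000

Derivation:
Step 0: x=[6.0000] v=[0.0000]
Step 1: x=[5.5383] v=[-1.5390]
Step 2: x=[4.6939] v=[-2.8148]
Step 3: x=[3.6111] v=[-3.6093]
Step 4: x=[2.4751] v=[-3.7866]
Step 5: x=[1.4802] v=[-3.3164]
Step 6: x=[0.7965] v=[-2.2791]
Step 7: x=[0.5409] v=[-0.8521]
Step 8: x=[0.7571] v=[0.7206]
First v>=0 after going negative at step 8, time=2.4000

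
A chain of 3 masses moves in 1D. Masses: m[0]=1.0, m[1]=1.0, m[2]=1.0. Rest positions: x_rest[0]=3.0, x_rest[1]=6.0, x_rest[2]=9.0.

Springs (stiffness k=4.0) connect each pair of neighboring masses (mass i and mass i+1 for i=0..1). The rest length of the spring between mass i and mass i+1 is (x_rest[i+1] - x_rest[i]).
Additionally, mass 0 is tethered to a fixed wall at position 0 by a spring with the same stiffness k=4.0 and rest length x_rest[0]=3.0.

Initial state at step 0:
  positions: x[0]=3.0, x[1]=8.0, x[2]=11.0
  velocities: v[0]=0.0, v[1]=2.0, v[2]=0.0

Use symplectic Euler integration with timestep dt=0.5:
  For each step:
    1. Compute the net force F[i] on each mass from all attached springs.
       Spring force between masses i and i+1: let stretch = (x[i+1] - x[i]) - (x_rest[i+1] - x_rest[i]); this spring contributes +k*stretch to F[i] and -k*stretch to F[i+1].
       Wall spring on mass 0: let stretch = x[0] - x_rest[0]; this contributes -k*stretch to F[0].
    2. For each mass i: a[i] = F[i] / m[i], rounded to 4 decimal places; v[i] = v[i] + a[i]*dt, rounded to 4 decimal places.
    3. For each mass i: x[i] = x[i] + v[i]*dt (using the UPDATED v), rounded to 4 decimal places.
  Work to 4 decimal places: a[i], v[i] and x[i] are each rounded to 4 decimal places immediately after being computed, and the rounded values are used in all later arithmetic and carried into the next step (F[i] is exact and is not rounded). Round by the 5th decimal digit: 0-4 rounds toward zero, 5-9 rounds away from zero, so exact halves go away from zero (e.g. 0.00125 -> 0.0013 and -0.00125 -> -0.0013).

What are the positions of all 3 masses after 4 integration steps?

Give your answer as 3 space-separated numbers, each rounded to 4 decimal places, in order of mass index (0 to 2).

Step 0: x=[3.0000 8.0000 11.0000] v=[0.0000 2.0000 0.0000]
Step 1: x=[5.0000 7.0000 11.0000] v=[4.0000 -2.0000 0.0000]
Step 2: x=[4.0000 8.0000 10.0000] v=[-2.0000 2.0000 -2.0000]
Step 3: x=[3.0000 7.0000 10.0000] v=[-2.0000 -2.0000 0.0000]
Step 4: x=[3.0000 5.0000 10.0000] v=[0.0000 -4.0000 0.0000]

Answer: 3.0000 5.0000 10.0000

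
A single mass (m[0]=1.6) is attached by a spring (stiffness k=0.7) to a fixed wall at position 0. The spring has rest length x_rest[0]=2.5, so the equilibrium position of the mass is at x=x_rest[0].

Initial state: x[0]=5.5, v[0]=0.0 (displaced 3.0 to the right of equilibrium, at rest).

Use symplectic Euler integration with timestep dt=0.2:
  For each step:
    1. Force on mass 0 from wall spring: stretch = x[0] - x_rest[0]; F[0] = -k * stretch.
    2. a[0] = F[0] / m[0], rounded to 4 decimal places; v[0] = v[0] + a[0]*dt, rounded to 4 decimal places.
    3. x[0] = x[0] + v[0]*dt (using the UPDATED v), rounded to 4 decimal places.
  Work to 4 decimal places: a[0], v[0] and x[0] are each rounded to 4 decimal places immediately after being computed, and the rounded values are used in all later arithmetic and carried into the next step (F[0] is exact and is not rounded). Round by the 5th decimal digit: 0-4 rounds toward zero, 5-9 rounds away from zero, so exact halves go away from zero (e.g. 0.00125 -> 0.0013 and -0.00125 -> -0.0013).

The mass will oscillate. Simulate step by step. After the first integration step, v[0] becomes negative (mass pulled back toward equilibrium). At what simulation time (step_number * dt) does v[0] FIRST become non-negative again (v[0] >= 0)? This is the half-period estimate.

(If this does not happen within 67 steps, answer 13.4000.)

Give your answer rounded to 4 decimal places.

Step 0: x=[5.5000] v=[0.0000]
Step 1: x=[5.4475] v=[-0.2625]
Step 2: x=[5.3434] v=[-0.5204]
Step 3: x=[5.1896] v=[-0.7692]
Step 4: x=[4.9887] v=[-1.0045]
Step 5: x=[4.7442] v=[-1.2223]
Step 6: x=[4.4605] v=[-1.4187]
Step 7: x=[4.1425] v=[-1.5902]
Step 8: x=[3.7957] v=[-1.7339]
Step 9: x=[3.4262] v=[-1.8473]
Step 10: x=[3.0405] v=[-1.9283]
Step 11: x=[2.6454] v=[-1.9756]
Step 12: x=[2.2477] v=[-1.9883]
Step 13: x=[1.8545] v=[-1.9662]
Step 14: x=[1.4726] v=[-1.9097]
Step 15: x=[1.1086] v=[-1.8198]
Step 16: x=[0.7690] v=[-1.6981]
Step 17: x=[0.4597] v=[-1.5466]
Step 18: x=[0.1861] v=[-1.3681]
Step 19: x=[-0.0470] v=[-1.1656]
Step 20: x=[-0.2355] v=[-0.9427]
Step 21: x=[-0.3762] v=[-0.7033]
Step 22: x=[-0.4665] v=[-0.4516]
Step 23: x=[-0.5049] v=[-0.1920]
Step 24: x=[-0.4907] v=[0.0709]
First v>=0 after going negative at step 24, time=4.8000

Answer: 4.8000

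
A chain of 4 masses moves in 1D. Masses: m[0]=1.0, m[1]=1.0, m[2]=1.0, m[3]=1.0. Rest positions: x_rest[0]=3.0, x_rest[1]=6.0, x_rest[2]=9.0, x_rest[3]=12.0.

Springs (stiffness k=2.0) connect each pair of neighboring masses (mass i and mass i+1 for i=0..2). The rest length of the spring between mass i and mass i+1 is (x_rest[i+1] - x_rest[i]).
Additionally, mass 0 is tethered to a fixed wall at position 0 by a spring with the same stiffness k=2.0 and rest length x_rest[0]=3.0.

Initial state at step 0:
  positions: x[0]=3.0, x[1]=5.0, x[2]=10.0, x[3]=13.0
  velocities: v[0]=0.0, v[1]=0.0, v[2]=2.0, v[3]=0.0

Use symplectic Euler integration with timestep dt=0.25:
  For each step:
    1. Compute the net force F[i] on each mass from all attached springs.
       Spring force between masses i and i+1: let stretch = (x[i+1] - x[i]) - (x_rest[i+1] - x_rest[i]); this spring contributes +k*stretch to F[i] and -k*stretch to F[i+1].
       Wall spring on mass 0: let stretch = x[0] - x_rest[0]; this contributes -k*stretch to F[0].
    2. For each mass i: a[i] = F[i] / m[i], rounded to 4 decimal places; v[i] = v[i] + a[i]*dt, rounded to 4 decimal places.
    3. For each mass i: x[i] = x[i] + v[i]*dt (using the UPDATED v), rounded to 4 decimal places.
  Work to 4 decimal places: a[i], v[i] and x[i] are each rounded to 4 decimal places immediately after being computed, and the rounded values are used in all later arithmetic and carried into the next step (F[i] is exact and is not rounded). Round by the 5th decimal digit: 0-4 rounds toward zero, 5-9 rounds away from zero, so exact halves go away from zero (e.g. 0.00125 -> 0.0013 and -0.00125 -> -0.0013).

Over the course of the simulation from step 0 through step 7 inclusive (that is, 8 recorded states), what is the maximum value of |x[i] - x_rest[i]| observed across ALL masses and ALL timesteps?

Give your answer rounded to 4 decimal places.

Answer: 1.8307

Derivation:
Step 0: x=[3.0000 5.0000 10.0000 13.0000] v=[0.0000 0.0000 2.0000 0.0000]
Step 1: x=[2.8750 5.3750 10.2500 13.0000] v=[-0.5000 1.5000 1.0000 0.0000]
Step 2: x=[2.7031 6.0469 10.2344 13.0313] v=[-0.6875 2.6875 -0.0625 0.1250]
Step 3: x=[2.6113 6.8243 10.0450 13.0880] v=[-0.3672 3.1094 -0.7578 0.2266]
Step 4: x=[2.7197 7.4776 9.8333 13.1393] v=[0.4337 2.6133 -0.8467 0.2051]
Step 5: x=[3.0829 7.8307 9.7404 13.1523] v=[1.4528 1.4122 -0.3716 0.0521]
Step 6: x=[3.6542 7.8290 9.8353 13.1138] v=[2.2853 -0.0069 0.3795 -0.1539]
Step 7: x=[4.2906 7.5562 10.0892 13.0405] v=[2.5456 -1.0912 1.0156 -0.2932]
Max displacement = 1.8307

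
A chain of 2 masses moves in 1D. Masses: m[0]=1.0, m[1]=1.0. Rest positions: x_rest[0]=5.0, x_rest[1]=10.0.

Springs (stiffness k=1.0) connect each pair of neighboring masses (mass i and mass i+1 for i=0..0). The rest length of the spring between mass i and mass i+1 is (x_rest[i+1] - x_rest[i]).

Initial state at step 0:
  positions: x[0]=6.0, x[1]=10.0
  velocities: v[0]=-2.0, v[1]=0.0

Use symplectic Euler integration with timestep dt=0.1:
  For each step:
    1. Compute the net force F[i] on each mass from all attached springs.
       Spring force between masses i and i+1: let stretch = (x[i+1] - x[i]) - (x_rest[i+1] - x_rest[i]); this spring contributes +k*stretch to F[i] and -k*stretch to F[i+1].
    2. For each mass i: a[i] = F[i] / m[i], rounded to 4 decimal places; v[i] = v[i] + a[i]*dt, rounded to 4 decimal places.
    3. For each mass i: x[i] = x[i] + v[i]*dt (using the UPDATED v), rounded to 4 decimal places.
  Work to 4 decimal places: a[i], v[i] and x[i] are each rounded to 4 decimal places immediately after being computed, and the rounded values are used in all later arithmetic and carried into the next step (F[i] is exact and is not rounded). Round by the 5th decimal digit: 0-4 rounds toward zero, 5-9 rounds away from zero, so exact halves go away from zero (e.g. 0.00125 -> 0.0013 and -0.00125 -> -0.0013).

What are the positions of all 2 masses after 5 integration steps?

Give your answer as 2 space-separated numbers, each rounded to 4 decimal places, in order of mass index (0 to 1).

Step 0: x=[6.0000 10.0000] v=[-2.0000 0.0000]
Step 1: x=[5.7900 10.0100] v=[-2.1000 0.1000]
Step 2: x=[5.5722 10.0278] v=[-2.1780 0.1780]
Step 3: x=[5.3490 10.0510] v=[-2.2324 0.2324]
Step 4: x=[5.1228 10.0772] v=[-2.2622 0.2622]
Step 5: x=[4.8961 10.1039] v=[-2.2668 0.2668]

Answer: 4.8961 10.1039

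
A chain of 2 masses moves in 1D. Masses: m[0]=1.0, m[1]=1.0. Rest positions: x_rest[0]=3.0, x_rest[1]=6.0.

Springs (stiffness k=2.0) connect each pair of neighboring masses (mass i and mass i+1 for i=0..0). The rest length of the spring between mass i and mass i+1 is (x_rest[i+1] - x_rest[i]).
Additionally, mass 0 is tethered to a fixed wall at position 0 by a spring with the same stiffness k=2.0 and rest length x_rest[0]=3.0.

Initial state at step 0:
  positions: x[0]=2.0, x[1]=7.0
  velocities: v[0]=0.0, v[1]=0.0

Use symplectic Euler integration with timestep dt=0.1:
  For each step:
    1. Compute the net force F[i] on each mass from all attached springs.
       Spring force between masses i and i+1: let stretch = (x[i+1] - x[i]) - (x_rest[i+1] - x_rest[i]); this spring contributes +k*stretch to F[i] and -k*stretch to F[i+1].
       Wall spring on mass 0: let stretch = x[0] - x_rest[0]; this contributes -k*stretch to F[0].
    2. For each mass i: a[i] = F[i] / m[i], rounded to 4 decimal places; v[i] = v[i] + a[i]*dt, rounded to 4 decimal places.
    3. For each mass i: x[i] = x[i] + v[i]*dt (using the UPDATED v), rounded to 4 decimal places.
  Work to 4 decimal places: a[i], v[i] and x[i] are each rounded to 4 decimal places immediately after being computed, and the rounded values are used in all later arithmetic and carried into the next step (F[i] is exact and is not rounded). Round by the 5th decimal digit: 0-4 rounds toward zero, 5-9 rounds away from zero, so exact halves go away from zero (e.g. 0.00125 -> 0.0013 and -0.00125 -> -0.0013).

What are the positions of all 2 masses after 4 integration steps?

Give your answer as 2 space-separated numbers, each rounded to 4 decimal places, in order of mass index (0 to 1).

Step 0: x=[2.0000 7.0000] v=[0.0000 0.0000]
Step 1: x=[2.0600 6.9600] v=[0.6000 -0.4000]
Step 2: x=[2.1768 6.8820] v=[1.1680 -0.7800]
Step 3: x=[2.3442 6.7699] v=[1.6737 -1.1210]
Step 4: x=[2.5532 6.6293] v=[2.0900 -1.4061]

Answer: 2.5532 6.6293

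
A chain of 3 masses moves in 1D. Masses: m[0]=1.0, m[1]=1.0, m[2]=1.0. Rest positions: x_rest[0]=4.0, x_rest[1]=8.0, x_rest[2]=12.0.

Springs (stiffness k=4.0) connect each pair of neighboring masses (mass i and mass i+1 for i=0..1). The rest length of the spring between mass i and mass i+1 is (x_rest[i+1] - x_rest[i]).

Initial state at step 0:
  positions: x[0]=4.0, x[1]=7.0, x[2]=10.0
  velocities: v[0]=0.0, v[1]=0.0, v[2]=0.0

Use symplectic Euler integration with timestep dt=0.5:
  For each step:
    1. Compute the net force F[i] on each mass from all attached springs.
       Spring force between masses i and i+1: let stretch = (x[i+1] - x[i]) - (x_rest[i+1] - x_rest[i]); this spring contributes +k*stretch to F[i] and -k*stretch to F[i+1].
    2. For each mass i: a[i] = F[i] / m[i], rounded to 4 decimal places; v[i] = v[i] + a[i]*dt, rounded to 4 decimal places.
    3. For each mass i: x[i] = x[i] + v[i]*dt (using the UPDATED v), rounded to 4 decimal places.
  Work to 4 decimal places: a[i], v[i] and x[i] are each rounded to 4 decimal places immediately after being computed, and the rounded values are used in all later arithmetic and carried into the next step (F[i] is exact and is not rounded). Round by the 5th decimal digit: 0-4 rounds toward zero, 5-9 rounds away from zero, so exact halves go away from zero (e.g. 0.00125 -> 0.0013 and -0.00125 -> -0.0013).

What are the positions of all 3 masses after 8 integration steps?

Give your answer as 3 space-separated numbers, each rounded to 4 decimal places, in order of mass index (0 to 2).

Step 0: x=[4.0000 7.0000 10.0000] v=[0.0000 0.0000 0.0000]
Step 1: x=[3.0000 7.0000 11.0000] v=[-2.0000 0.0000 2.0000]
Step 2: x=[2.0000 7.0000 12.0000] v=[-2.0000 0.0000 2.0000]
Step 3: x=[2.0000 7.0000 12.0000] v=[0.0000 0.0000 0.0000]
Step 4: x=[3.0000 7.0000 11.0000] v=[2.0000 0.0000 -2.0000]
Step 5: x=[4.0000 7.0000 10.0000] v=[2.0000 0.0000 -2.0000]
Step 6: x=[4.0000 7.0000 10.0000] v=[0.0000 0.0000 0.0000]
Step 7: x=[3.0000 7.0000 11.0000] v=[-2.0000 0.0000 2.0000]
Step 8: x=[2.0000 7.0000 12.0000] v=[-2.0000 0.0000 2.0000]

Answer: 2.0000 7.0000 12.0000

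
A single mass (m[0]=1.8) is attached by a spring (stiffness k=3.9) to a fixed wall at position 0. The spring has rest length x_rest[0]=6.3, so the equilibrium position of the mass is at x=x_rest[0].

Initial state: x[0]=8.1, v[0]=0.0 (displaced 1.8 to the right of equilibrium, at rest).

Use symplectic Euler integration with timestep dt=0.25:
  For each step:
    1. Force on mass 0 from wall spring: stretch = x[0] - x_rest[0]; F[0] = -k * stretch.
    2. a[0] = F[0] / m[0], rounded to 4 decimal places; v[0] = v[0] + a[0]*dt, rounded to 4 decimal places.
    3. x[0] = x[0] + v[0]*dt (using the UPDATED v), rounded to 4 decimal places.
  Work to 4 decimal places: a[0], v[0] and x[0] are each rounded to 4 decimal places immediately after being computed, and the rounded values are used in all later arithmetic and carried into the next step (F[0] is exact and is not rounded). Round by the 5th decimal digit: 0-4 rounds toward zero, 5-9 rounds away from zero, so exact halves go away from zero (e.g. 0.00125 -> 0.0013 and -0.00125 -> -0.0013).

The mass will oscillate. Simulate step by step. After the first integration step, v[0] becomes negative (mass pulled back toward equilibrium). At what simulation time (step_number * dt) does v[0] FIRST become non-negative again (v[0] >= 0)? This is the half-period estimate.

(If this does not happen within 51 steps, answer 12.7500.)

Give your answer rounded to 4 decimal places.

Answer: 2.2500

Derivation:
Step 0: x=[8.1000] v=[0.0000]
Step 1: x=[7.8563] v=[-0.9750]
Step 2: x=[7.4018] v=[-1.8180]
Step 3: x=[6.7981] v=[-2.4148]
Step 4: x=[6.1270] v=[-2.6846]
Step 5: x=[5.4793] v=[-2.5909]
Step 6: x=[4.9427] v=[-2.1464]
Step 7: x=[4.5899] v=[-1.4112]
Step 8: x=[4.4687] v=[-0.4849]
Step 9: x=[4.5955] v=[0.5071]
First v>=0 after going negative at step 9, time=2.2500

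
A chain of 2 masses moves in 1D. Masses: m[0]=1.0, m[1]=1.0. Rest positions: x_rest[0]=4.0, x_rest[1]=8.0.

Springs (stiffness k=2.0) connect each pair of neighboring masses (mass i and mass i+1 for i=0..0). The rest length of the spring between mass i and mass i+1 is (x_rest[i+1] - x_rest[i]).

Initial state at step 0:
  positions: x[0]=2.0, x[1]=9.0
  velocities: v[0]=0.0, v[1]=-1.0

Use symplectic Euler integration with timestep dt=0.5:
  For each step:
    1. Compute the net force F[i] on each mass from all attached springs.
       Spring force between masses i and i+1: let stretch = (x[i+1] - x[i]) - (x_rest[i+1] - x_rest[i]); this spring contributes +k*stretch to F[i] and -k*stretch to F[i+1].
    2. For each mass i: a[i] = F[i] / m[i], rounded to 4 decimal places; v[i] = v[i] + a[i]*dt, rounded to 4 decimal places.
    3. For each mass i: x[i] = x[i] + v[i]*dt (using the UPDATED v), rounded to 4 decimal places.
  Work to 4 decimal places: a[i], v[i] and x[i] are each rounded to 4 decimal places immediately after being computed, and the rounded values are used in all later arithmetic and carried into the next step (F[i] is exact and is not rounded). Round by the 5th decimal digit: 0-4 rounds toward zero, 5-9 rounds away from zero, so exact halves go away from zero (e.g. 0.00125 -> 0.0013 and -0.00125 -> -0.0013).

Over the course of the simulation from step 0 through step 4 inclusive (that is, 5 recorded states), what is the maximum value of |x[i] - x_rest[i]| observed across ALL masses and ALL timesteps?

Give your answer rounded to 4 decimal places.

Step 0: x=[2.0000 9.0000] v=[0.0000 -1.0000]
Step 1: x=[3.5000 7.0000] v=[3.0000 -4.0000]
Step 2: x=[4.7500 5.2500] v=[2.5000 -3.5000]
Step 3: x=[4.2500 5.2500] v=[-1.0000 0.0000]
Step 4: x=[2.2500 6.7500] v=[-4.0000 3.0000]
Max displacement = 2.7500

Answer: 2.7500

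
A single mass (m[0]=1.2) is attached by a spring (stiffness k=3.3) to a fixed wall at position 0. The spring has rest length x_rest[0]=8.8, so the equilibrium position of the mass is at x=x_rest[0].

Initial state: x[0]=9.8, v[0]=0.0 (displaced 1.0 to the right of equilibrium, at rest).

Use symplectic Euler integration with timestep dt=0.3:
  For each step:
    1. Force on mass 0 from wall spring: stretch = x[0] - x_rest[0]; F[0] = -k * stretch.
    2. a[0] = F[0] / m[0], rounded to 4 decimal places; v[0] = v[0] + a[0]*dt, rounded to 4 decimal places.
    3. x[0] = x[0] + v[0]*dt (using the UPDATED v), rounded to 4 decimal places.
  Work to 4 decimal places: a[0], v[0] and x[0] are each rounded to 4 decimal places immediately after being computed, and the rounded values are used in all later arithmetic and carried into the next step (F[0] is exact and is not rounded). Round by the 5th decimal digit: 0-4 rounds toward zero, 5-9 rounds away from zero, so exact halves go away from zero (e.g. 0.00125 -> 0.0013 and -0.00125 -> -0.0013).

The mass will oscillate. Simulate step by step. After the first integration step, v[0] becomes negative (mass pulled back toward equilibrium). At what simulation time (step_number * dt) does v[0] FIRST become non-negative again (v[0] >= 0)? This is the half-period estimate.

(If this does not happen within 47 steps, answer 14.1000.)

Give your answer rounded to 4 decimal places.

Step 0: x=[9.8000] v=[0.0000]
Step 1: x=[9.5525] v=[-0.8250]
Step 2: x=[9.1188] v=[-1.4458]
Step 3: x=[8.6062] v=[-1.7088]
Step 4: x=[8.1415] v=[-1.5489]
Step 5: x=[7.8398] v=[-1.0056]
Step 6: x=[7.7758] v=[-0.2134]
Step 7: x=[7.9653] v=[0.6316]
First v>=0 after going negative at step 7, time=2.1000

Answer: 2.1000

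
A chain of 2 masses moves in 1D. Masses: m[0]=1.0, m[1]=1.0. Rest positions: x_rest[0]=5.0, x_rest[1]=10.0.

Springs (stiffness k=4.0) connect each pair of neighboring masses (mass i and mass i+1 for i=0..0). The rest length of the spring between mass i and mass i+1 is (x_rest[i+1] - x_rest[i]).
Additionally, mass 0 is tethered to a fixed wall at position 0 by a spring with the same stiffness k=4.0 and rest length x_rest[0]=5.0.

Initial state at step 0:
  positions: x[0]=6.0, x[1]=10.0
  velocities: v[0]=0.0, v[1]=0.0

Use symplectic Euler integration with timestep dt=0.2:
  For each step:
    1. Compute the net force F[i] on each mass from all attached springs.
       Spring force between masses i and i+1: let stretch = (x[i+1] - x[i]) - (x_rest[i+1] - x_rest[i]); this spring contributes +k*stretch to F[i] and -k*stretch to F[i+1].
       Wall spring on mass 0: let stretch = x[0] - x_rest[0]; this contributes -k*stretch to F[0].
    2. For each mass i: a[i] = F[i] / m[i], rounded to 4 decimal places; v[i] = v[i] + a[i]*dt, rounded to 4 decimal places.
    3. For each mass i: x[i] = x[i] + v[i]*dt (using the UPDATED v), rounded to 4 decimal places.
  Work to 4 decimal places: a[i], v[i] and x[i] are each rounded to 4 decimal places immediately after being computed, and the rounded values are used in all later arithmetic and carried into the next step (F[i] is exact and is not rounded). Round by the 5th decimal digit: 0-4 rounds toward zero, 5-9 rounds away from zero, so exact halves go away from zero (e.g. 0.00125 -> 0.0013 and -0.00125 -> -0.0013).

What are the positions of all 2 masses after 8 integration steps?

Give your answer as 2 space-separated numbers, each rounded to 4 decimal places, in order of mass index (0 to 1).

Answer: 5.4519 9.4027

Derivation:
Step 0: x=[6.0000 10.0000] v=[0.0000 0.0000]
Step 1: x=[5.6800 10.1600] v=[-1.6000 0.8000]
Step 2: x=[5.1680 10.4032] v=[-2.5600 1.2160]
Step 3: x=[4.6668 10.6088] v=[-2.5062 1.0278]
Step 4: x=[4.3696 10.6636] v=[-1.4860 0.2742]
Step 5: x=[4.3803 10.5114] v=[0.0535 -0.7610]
Step 6: x=[4.6711 10.1782] v=[1.4541 -1.6659]
Step 7: x=[5.0957 9.7639] v=[2.1229 -2.0716]
Step 8: x=[5.4519 9.4027] v=[1.7809 -1.8062]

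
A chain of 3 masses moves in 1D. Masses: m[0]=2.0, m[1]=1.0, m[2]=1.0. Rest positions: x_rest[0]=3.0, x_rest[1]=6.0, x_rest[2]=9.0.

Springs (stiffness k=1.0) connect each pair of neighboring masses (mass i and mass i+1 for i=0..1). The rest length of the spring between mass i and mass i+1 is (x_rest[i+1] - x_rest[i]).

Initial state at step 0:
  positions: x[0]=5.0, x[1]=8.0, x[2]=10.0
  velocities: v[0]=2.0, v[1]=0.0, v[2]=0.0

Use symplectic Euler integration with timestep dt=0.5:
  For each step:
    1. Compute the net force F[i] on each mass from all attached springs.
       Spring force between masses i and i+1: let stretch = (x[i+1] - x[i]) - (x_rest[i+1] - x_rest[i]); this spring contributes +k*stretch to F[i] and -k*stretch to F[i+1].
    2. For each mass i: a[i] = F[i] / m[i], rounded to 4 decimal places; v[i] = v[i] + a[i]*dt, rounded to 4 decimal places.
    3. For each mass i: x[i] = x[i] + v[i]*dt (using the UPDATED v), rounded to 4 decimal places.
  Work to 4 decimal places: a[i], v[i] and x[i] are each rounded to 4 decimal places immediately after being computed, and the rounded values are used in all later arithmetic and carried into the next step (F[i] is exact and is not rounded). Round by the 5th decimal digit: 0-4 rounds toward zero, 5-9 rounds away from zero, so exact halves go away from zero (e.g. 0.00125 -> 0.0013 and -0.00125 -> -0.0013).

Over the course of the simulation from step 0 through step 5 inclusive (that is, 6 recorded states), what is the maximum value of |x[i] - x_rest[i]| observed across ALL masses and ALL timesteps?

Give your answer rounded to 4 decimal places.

Step 0: x=[5.0000 8.0000 10.0000] v=[2.0000 0.0000 0.0000]
Step 1: x=[6.0000 7.7500 10.2500] v=[2.0000 -0.5000 0.5000]
Step 2: x=[6.8438 7.6875 10.6250] v=[1.6875 -0.1250 0.7500]
Step 3: x=[7.4180 8.1485 11.0157] v=[1.1484 0.9219 0.7813]
Step 4: x=[7.7085 9.1437 11.4396] v=[0.5810 1.9903 0.8477]
Step 5: x=[7.8034 10.3541 12.0395] v=[0.1898 2.4207 1.1998]
Max displacement = 4.8034

Answer: 4.8034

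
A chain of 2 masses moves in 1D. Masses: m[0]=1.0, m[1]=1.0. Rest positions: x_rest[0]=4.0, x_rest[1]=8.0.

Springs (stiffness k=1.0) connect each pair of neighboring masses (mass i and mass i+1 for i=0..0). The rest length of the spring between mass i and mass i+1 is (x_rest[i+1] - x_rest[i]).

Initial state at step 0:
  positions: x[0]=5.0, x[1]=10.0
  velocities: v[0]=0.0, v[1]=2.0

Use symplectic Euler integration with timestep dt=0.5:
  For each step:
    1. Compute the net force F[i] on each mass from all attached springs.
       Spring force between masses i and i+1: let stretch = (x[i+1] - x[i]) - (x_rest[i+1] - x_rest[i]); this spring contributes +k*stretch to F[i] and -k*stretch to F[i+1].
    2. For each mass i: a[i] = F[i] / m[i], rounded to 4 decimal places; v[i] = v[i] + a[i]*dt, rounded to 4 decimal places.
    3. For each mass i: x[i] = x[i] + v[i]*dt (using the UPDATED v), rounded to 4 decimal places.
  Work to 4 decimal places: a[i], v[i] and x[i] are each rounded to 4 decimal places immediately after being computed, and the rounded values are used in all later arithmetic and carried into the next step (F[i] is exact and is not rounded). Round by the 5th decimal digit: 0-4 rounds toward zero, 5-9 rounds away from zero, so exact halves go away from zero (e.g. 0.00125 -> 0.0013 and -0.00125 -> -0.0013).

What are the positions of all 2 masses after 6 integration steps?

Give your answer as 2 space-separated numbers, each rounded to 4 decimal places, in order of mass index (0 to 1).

Answer: 9.2111 11.7892

Derivation:
Step 0: x=[5.0000 10.0000] v=[0.0000 2.0000]
Step 1: x=[5.2500 10.7500] v=[0.5000 1.5000]
Step 2: x=[5.8750 11.1250] v=[1.2500 0.7500]
Step 3: x=[6.8125 11.1875] v=[1.8750 0.1250]
Step 4: x=[7.8438 11.1563] v=[2.0625 -0.0625]
Step 5: x=[8.7032 11.2970] v=[1.7188 0.2813]
Step 6: x=[9.2111 11.7892] v=[1.0157 0.9844]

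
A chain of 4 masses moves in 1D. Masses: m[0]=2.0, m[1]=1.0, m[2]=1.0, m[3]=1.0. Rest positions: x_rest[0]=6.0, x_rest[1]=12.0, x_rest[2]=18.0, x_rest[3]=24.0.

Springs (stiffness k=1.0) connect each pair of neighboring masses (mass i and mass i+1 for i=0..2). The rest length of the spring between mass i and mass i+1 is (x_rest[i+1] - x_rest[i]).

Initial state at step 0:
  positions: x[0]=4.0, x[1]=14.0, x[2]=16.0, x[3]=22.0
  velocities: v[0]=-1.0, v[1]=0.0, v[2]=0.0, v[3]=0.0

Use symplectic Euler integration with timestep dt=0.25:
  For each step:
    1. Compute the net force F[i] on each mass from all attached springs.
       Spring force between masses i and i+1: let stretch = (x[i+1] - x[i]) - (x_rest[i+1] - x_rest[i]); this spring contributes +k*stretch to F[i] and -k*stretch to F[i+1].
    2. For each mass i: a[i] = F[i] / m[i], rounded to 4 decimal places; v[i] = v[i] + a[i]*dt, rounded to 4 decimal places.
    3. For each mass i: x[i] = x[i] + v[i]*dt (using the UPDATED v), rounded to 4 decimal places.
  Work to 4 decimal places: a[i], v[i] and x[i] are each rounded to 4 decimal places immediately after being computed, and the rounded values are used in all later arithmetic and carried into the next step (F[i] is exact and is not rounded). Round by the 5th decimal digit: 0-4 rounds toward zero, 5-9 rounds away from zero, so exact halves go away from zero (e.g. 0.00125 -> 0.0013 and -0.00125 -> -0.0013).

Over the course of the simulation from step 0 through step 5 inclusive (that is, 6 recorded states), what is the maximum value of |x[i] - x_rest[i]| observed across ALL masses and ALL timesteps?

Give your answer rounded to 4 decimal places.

Step 0: x=[4.0000 14.0000 16.0000 22.0000] v=[-1.0000 0.0000 0.0000 0.0000]
Step 1: x=[3.8750 13.5000 16.2500 22.0000] v=[-0.5000 -2.0000 1.0000 0.0000]
Step 2: x=[3.8633 12.5703 16.6875 22.0156] v=[-0.0469 -3.7188 1.7500 0.0625]
Step 3: x=[3.9362 11.3537 17.2007 22.0732] v=[0.2915 -4.8663 2.0527 0.2305]
Step 4: x=[4.0534 10.0390 17.6530 22.2013] v=[0.4687 -5.2589 1.8091 0.5124]
Step 5: x=[4.1701 8.8261 17.9137 22.4201] v=[0.4669 -4.8518 1.0427 0.8753]
Max displacement = 3.1739

Answer: 3.1739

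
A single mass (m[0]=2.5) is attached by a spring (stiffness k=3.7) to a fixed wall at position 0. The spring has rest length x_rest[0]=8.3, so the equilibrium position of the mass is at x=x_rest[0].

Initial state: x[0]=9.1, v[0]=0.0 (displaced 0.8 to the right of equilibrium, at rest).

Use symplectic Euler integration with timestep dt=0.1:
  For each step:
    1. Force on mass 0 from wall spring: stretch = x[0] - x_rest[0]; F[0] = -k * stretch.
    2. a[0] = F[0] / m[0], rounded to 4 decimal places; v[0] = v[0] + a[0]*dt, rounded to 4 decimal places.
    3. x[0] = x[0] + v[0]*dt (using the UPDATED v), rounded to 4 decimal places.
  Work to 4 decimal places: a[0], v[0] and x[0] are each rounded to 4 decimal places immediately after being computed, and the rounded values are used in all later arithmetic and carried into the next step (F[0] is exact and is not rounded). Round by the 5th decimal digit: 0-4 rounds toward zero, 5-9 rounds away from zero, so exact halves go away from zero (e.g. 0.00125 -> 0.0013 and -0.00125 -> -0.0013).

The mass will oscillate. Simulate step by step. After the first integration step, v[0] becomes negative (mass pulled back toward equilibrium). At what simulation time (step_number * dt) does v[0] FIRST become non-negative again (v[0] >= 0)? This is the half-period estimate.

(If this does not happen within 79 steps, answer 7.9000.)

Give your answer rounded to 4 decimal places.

Answer: 2.6000

Derivation:
Step 0: x=[9.1000] v=[0.0000]
Step 1: x=[9.0882] v=[-0.1184]
Step 2: x=[9.0647] v=[-0.2351]
Step 3: x=[9.0299] v=[-0.3483]
Step 4: x=[8.9843] v=[-0.4563]
Step 5: x=[8.9285] v=[-0.5576]
Step 6: x=[8.8634] v=[-0.6506]
Step 7: x=[8.7900] v=[-0.7340]
Step 8: x=[8.7094] v=[-0.8065]
Step 9: x=[8.6227] v=[-0.8671]
Step 10: x=[8.5312] v=[-0.9149]
Step 11: x=[8.4363] v=[-0.9491]
Step 12: x=[8.3394] v=[-0.9693]
Step 13: x=[8.2419] v=[-0.9751]
Step 14: x=[8.1453] v=[-0.9665]
Step 15: x=[8.0509] v=[-0.9436]
Step 16: x=[7.9602] v=[-0.9067]
Step 17: x=[7.8746] v=[-0.8564]
Step 18: x=[7.7953] v=[-0.7934]
Step 19: x=[7.7234] v=[-0.7187]
Step 20: x=[7.6601] v=[-0.6334]
Step 21: x=[7.6062] v=[-0.5387]
Step 22: x=[7.5626] v=[-0.4360]
Step 23: x=[7.5299] v=[-0.3269]
Step 24: x=[7.5086] v=[-0.2129]
Step 25: x=[7.4990] v=[-0.0958]
Step 26: x=[7.5013] v=[0.0228]
First v>=0 after going negative at step 26, time=2.6000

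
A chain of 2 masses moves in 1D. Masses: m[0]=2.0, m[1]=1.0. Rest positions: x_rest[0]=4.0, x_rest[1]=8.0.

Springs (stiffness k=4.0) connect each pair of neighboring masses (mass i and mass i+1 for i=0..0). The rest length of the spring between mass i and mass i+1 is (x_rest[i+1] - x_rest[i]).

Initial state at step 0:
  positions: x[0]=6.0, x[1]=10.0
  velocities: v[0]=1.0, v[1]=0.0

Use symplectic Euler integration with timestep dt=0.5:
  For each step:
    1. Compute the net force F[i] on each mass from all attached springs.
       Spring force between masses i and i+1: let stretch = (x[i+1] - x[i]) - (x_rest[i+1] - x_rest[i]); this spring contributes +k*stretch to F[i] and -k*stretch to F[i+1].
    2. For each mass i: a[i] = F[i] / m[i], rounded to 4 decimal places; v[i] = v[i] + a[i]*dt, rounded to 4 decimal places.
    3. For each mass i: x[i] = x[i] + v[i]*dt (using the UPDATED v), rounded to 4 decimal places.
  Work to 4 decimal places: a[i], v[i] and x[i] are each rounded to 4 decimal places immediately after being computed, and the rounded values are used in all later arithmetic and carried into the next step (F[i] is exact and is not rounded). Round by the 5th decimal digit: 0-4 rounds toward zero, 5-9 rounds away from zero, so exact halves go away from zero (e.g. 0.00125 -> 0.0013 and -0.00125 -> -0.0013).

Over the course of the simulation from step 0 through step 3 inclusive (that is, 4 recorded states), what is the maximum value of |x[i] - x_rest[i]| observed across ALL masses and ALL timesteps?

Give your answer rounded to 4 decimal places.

Step 0: x=[6.0000 10.0000] v=[1.0000 0.0000]
Step 1: x=[6.5000 10.0000] v=[1.0000 0.0000]
Step 2: x=[6.7500 10.5000] v=[0.5000 1.0000]
Step 3: x=[6.8750 11.2500] v=[0.2500 1.5000]
Max displacement = 3.2500

Answer: 3.2500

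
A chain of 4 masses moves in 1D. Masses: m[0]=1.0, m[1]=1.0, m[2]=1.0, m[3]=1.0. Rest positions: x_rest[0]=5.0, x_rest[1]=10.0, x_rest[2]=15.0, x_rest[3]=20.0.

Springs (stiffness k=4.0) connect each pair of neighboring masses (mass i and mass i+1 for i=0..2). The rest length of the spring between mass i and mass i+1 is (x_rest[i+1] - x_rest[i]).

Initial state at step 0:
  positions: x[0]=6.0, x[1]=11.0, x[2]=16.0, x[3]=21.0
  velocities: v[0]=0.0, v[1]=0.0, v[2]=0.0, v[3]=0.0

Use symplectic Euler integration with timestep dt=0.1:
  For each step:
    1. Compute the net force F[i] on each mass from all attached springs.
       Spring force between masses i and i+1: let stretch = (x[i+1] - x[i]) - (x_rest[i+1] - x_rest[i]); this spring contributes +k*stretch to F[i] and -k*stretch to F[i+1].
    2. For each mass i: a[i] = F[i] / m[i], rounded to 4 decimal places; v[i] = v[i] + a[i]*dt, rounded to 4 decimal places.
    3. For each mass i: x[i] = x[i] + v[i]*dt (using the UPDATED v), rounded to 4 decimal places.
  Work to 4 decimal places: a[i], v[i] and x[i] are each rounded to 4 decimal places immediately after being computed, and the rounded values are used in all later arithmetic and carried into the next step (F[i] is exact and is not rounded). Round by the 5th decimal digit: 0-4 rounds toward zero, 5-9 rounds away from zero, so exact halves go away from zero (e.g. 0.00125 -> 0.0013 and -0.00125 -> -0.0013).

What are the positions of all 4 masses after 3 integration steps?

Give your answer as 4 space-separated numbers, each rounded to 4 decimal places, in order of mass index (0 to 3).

Step 0: x=[6.0000 11.0000 16.0000 21.0000] v=[0.0000 0.0000 0.0000 0.0000]
Step 1: x=[6.0000 11.0000 16.0000 21.0000] v=[0.0000 0.0000 0.0000 0.0000]
Step 2: x=[6.0000 11.0000 16.0000 21.0000] v=[0.0000 0.0000 0.0000 0.0000]
Step 3: x=[6.0000 11.0000 16.0000 21.0000] v=[0.0000 0.0000 0.0000 0.0000]

Answer: 6.0000 11.0000 16.0000 21.0000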